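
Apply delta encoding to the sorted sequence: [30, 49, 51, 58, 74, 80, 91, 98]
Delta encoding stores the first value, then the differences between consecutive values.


First value: 30
Deltas:
  49 - 30 = 19
  51 - 49 = 2
  58 - 51 = 7
  74 - 58 = 16
  80 - 74 = 6
  91 - 80 = 11
  98 - 91 = 7


Delta encoded: [30, 19, 2, 7, 16, 6, 11, 7]


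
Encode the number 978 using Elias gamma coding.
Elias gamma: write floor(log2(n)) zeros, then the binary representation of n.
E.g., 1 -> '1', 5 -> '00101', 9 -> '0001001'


num_bits = floor(log2(978)) + 1 = 10
leading_zeros = num_bits - 1 = 9
binary(978) = 1111010010

Elias gamma(978) = '000000000' + '1111010010' = 0000000001111010010 (19 bits)


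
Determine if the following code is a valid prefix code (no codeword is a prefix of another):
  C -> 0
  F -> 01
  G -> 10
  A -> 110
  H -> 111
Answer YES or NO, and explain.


Checking each pair (does one codeword prefix another?):
  C='0' vs F='01': prefix -- VIOLATION

NO -- this is NOT a valid prefix code. C (0) is a prefix of F (01).


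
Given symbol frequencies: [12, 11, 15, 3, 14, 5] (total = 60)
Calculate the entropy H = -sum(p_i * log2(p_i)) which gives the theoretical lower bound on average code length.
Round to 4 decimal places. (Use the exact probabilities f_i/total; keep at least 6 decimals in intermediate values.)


Per-symbol terms -p_i * log2(p_i) with p_i = f_i/60:
  p = 12/60 = 0.200000: log2(p) = -2.321928, -p*log2(p) = 0.464386
  p = 11/60 = 0.183333: log2(p) = -2.447459, -p*log2(p) = 0.448701
  p = 15/60 = 0.250000: log2(p) = -2.000000, -p*log2(p) = 0.500000
  p = 3/60 = 0.050000: log2(p) = -4.321928, -p*log2(p) = 0.216096
  p = 14/60 = 0.233333: log2(p) = -2.099536, -p*log2(p) = 0.489892
  p = 5/60 = 0.083333: log2(p) = -3.584963, -p*log2(p) = 0.298747
H = 0.464386 + 0.448701 + 0.500000 + 0.216096 + 0.489892 + 0.298747 = 2.417822

H = 2.4178 bits/symbol


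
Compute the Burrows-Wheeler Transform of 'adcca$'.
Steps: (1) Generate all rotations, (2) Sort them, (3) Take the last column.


Rotations (sorted):
  0: $adcca -> last char: a
  1: a$adcc -> last char: c
  2: adcca$ -> last char: $
  3: ca$adc -> last char: c
  4: cca$ad -> last char: d
  5: dcca$a -> last char: a


BWT = ac$cda


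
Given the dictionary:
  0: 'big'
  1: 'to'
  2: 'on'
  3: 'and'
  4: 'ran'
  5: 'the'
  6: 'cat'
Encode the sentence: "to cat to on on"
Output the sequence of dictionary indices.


Look up each word in the dictionary:
  'to' -> 1
  'cat' -> 6
  'to' -> 1
  'on' -> 2
  'on' -> 2

Encoded: [1, 6, 1, 2, 2]


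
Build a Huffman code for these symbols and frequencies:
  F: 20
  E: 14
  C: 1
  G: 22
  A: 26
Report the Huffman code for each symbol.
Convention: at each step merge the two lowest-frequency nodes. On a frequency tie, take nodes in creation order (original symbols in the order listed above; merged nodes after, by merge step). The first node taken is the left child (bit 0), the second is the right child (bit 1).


Huffman tree construction:
Step 1: Merge C(1) + E(14) = 15
Step 2: Merge (C+E)(15) + F(20) = 35
Step 3: Merge G(22) + A(26) = 48
Step 4: Merge ((C+E)+F)(35) + (G+A)(48) = 83
Read each symbol's code off the tree from the root (left child = 0, right child = 1).

Codes:
  F: 01 (length 2)
  E: 001 (length 3)
  C: 000 (length 3)
  G: 10 (length 2)
  A: 11 (length 2)
Average code length: 181/83 = 2.1807 bits/symbol


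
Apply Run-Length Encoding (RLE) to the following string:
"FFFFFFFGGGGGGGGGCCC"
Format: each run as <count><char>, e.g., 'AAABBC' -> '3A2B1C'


Scanning runs left to right:
  i=0: run of 'F' x 7 -> '7F'
  i=7: run of 'G' x 9 -> '9G'
  i=16: run of 'C' x 3 -> '3C'

RLE = 7F9G3C


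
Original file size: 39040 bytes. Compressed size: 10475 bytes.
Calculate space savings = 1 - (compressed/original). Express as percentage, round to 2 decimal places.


ratio = compressed/original = 10475/39040 = 0.268315
savings = 1 - ratio = 1 - 0.268315 = 0.731685
as a percentage: 0.731685 * 100 = 73.17%

Space savings = 1 - 10475/39040 = 73.17%


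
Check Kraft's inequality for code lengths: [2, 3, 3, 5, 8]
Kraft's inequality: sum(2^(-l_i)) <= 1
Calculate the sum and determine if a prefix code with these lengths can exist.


Sum = 2^(-2) + 2^(-3) + 2^(-3) + 2^(-5) + 2^(-8)
    = 0.25 + 0.125 + 0.125 + 0.03125 + 0.00390625
    = 137/256 = 0.53515625
Since 0.53515625 <= 1, Kraft's inequality IS satisfied.
A prefix code with these lengths CAN exist.

Kraft sum = 0.53515625. Satisfied.


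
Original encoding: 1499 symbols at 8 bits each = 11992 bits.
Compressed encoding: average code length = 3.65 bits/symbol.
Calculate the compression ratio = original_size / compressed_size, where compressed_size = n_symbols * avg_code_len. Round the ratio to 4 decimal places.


original_size = n_symbols * orig_bits = 1499 * 8 = 11992 bits
compressed_size = n_symbols * avg_code_len = 1499 * 3.65 = 5471.35 bits
ratio = original_size / compressed_size = 11992 / 5471.35 = 2.1918

Compression ratio = 2.1918


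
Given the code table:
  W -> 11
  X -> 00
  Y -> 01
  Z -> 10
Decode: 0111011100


Decoding:
01 -> Y
11 -> W
01 -> Y
11 -> W
00 -> X


Result: YWYWX


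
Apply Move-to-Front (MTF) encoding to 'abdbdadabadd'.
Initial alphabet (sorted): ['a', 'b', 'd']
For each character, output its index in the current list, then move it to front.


MTF encoding:
'a': index 0 in ['a', 'b', 'd'] -> ['a', 'b', 'd']
'b': index 1 in ['a', 'b', 'd'] -> ['b', 'a', 'd']
'd': index 2 in ['b', 'a', 'd'] -> ['d', 'b', 'a']
'b': index 1 in ['d', 'b', 'a'] -> ['b', 'd', 'a']
'd': index 1 in ['b', 'd', 'a'] -> ['d', 'b', 'a']
'a': index 2 in ['d', 'b', 'a'] -> ['a', 'd', 'b']
'd': index 1 in ['a', 'd', 'b'] -> ['d', 'a', 'b']
'a': index 1 in ['d', 'a', 'b'] -> ['a', 'd', 'b']
'b': index 2 in ['a', 'd', 'b'] -> ['b', 'a', 'd']
'a': index 1 in ['b', 'a', 'd'] -> ['a', 'b', 'd']
'd': index 2 in ['a', 'b', 'd'] -> ['d', 'a', 'b']
'd': index 0 in ['d', 'a', 'b'] -> ['d', 'a', 'b']


Output: [0, 1, 2, 1, 1, 2, 1, 1, 2, 1, 2, 0]


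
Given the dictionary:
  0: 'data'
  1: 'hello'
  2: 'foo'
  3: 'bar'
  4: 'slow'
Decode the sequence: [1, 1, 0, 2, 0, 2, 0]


Look up each index in the dictionary:
  1 -> 'hello'
  1 -> 'hello'
  0 -> 'data'
  2 -> 'foo'
  0 -> 'data'
  2 -> 'foo'
  0 -> 'data'

Decoded: "hello hello data foo data foo data"


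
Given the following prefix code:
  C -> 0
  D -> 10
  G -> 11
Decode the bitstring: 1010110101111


Decoding step by step:
Bits 10 -> D
Bits 10 -> D
Bits 11 -> G
Bits 0 -> C
Bits 10 -> D
Bits 11 -> G
Bits 11 -> G


Decoded message: DDGCDGG


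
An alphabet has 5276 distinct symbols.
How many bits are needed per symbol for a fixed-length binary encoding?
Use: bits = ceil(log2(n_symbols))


log2(5276) = 12.3652
Bracket: 2^12 = 4096 < 5276 <= 2^13 = 8192
So ceil(log2(5276)) = 13

bits = ceil(log2(5276)) = ceil(12.3652) = 13 bits


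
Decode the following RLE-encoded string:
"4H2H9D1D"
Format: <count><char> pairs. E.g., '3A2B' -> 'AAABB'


Expanding each <count><char> pair:
  4H -> 'HHHH'
  2H -> 'HH'
  9D -> 'DDDDDDDDD'
  1D -> 'D'

Decoded = HHHHHHDDDDDDDDDD


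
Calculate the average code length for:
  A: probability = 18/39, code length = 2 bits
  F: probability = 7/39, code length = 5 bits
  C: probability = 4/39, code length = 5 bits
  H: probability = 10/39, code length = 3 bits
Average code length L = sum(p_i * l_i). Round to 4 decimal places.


Weighted contributions p_i * l_i:
  A: (18/39) * 2 = 36/39
  F: (7/39) * 5 = 35/39
  C: (4/39) * 5 = 20/39
  H: (10/39) * 3 = 30/39
Sum = (36 + 35 + 20 + 30)/39 = 121/39

L = 121/39 = 3.1026 bits/symbol


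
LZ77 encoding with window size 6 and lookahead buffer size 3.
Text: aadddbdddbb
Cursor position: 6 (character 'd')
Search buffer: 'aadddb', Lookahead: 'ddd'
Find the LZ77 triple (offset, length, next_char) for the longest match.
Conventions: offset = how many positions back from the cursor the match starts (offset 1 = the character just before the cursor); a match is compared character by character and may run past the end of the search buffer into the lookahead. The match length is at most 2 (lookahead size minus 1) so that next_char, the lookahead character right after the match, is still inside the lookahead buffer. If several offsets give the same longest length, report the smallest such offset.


Try each offset into the search buffer:
  offset=1 (pos 5, char 'b'): match length 0
  offset=2 (pos 4, char 'd'): match length 1
  offset=3 (pos 3, char 'd'): match length 2
  offset=4 (pos 2, char 'd'): match length 2
  offset=5 (pos 1, char 'a'): match length 0
  offset=6 (pos 0, char 'a'): match length 0
Longest match has length 2, found at offsets 3, 4; take the smallest, offset 3.
next_char = character at position 6 + 2 = 8 -> 'd'

Best match: offset=3, length=2 (matching 'dd' starting at position 3)
LZ77 triple: (3, 2, 'd')


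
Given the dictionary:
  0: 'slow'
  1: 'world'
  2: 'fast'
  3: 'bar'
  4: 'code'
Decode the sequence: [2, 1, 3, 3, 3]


Look up each index in the dictionary:
  2 -> 'fast'
  1 -> 'world'
  3 -> 'bar'
  3 -> 'bar'
  3 -> 'bar'

Decoded: "fast world bar bar bar"


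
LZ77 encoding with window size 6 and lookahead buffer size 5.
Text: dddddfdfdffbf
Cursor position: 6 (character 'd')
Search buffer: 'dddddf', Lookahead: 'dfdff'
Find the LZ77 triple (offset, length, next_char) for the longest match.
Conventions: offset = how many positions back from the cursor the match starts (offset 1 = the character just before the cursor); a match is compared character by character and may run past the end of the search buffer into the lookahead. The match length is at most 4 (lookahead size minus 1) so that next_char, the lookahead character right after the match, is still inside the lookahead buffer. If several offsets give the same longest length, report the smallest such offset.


Try each offset into the search buffer:
  offset=1 (pos 5, char 'f'): match length 0
  offset=2 (pos 4, char 'd'): match length 4
  offset=3 (pos 3, char 'd'): match length 1
  offset=4 (pos 2, char 'd'): match length 1
  offset=5 (pos 1, char 'd'): match length 1
  offset=6 (pos 0, char 'd'): match length 1
Longest match has length 4 at offset 2.
next_char = character at position 6 + 4 = 10 -> 'f'

Best match: offset=2, length=4 (matching 'dfdf' starting at position 4)
LZ77 triple: (2, 4, 'f')


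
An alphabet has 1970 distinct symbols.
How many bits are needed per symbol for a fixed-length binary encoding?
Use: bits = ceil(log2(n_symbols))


log2(1970) = 10.944
Bracket: 2^10 = 1024 < 1970 <= 2^11 = 2048
So ceil(log2(1970)) = 11

bits = ceil(log2(1970)) = ceil(10.944) = 11 bits


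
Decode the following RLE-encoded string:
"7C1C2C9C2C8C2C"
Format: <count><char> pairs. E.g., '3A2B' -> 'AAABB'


Expanding each <count><char> pair:
  7C -> 'CCCCCCC'
  1C -> 'C'
  2C -> 'CC'
  9C -> 'CCCCCCCCC'
  2C -> 'CC'
  8C -> 'CCCCCCCC'
  2C -> 'CC'

Decoded = CCCCCCCCCCCCCCCCCCCCCCCCCCCCCCC


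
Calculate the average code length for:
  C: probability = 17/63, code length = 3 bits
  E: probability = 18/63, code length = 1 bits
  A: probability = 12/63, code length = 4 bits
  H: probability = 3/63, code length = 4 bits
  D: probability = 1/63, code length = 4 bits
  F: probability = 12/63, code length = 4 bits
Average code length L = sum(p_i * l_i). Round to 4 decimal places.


Weighted contributions p_i * l_i:
  C: (17/63) * 3 = 51/63
  E: (18/63) * 1 = 18/63
  A: (12/63) * 4 = 48/63
  H: (3/63) * 4 = 12/63
  D: (1/63) * 4 = 4/63
  F: (12/63) * 4 = 48/63
Sum = (51 + 18 + 48 + 12 + 4 + 48)/63 = 181/63

L = 181/63 = 2.8730 bits/symbol


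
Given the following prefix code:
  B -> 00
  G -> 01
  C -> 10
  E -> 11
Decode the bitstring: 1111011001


Decoding step by step:
Bits 11 -> E
Bits 11 -> E
Bits 01 -> G
Bits 10 -> C
Bits 01 -> G


Decoded message: EEGCG


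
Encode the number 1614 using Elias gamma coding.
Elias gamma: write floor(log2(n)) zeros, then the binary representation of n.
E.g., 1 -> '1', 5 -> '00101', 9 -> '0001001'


num_bits = floor(log2(1614)) + 1 = 11
leading_zeros = num_bits - 1 = 10
binary(1614) = 11001001110

Elias gamma(1614) = '0000000000' + '11001001110' = 000000000011001001110 (21 bits)


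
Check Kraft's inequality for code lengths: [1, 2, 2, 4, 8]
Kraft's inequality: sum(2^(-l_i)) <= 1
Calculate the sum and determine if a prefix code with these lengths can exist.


Sum = 2^(-1) + 2^(-2) + 2^(-2) + 2^(-4) + 2^(-8)
    = 0.5 + 0.25 + 0.25 + 0.0625 + 0.00390625
    = 273/256 = 1.06640625
Since 1.06640625 > 1, Kraft's inequality is NOT satisfied.
A prefix code with these lengths CANNOT exist.

Kraft sum = 1.06640625. Not satisfied.


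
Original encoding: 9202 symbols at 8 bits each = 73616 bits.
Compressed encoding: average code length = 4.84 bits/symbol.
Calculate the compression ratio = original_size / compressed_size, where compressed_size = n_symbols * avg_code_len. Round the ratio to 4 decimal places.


original_size = n_symbols * orig_bits = 9202 * 8 = 73616 bits
compressed_size = n_symbols * avg_code_len = 9202 * 4.84 = 44537.68 bits
ratio = original_size / compressed_size = 73616 / 44537.68 = 1.6529

Compression ratio = 1.6529


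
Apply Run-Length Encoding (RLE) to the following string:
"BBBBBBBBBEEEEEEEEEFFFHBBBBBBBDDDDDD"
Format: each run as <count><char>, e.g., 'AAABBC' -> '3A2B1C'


Scanning runs left to right:
  i=0: run of 'B' x 9 -> '9B'
  i=9: run of 'E' x 9 -> '9E'
  i=18: run of 'F' x 3 -> '3F'
  i=21: run of 'H' x 1 -> '1H'
  i=22: run of 'B' x 7 -> '7B'
  i=29: run of 'D' x 6 -> '6D'

RLE = 9B9E3F1H7B6D


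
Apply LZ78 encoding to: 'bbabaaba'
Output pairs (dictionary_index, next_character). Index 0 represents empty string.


LZ78 encoding steps:
Dictionary: {0: ''}
Step 1: w='' (idx 0), next='b' -> output (0, 'b'), add 'b' as idx 1
Step 2: w='b' (idx 1), next='a' -> output (1, 'a'), add 'ba' as idx 2
Step 3: w='ba' (idx 2), next='a' -> output (2, 'a'), add 'baa' as idx 3
Step 4: w='ba' (idx 2), end of input -> output (2, '')


Encoded: [(0, 'b'), (1, 'a'), (2, 'a'), (2, '')]


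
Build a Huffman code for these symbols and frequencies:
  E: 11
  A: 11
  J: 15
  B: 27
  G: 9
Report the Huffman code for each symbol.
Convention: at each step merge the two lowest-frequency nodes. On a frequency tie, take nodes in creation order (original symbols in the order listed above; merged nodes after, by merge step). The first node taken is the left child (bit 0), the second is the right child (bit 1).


Huffman tree construction:
Step 1: Merge G(9) + E(11) = 20
Step 2: Merge A(11) + J(15) = 26
Step 3: Merge (G+E)(20) + (A+J)(26) = 46
Step 4: Merge B(27) + ((G+E)+(A+J))(46) = 73
Read each symbol's code off the tree from the root (left child = 0, right child = 1).

Codes:
  E: 101 (length 3)
  A: 110 (length 3)
  J: 111 (length 3)
  B: 0 (length 1)
  G: 100 (length 3)
Average code length: 165/73 = 2.2603 bits/symbol


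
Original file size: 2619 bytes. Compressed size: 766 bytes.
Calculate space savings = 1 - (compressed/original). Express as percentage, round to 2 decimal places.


ratio = compressed/original = 766/2619 = 0.292478
savings = 1 - ratio = 1 - 0.292478 = 0.707522
as a percentage: 0.707522 * 100 = 70.75%

Space savings = 1 - 766/2619 = 70.75%


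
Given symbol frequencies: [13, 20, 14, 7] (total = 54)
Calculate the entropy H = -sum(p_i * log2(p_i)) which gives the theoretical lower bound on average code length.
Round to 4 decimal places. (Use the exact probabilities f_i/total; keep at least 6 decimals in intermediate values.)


Per-symbol terms -p_i * log2(p_i) with p_i = f_i/54:
  p = 13/54 = 0.240741: log2(p) = -2.054448, -p*log2(p) = 0.494589
  p = 20/54 = 0.370370: log2(p) = -1.432959, -p*log2(p) = 0.530726
  p = 14/54 = 0.259259: log2(p) = -1.947533, -p*log2(p) = 0.504916
  p = 7/54 = 0.129630: log2(p) = -2.947533, -p*log2(p) = 0.382088
H = 0.494589 + 0.530726 + 0.504916 + 0.382088 = 1.912319

H = 1.9123 bits/symbol


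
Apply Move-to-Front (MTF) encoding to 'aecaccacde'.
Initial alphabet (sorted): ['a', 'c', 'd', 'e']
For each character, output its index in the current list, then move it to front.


MTF encoding:
'a': index 0 in ['a', 'c', 'd', 'e'] -> ['a', 'c', 'd', 'e']
'e': index 3 in ['a', 'c', 'd', 'e'] -> ['e', 'a', 'c', 'd']
'c': index 2 in ['e', 'a', 'c', 'd'] -> ['c', 'e', 'a', 'd']
'a': index 2 in ['c', 'e', 'a', 'd'] -> ['a', 'c', 'e', 'd']
'c': index 1 in ['a', 'c', 'e', 'd'] -> ['c', 'a', 'e', 'd']
'c': index 0 in ['c', 'a', 'e', 'd'] -> ['c', 'a', 'e', 'd']
'a': index 1 in ['c', 'a', 'e', 'd'] -> ['a', 'c', 'e', 'd']
'c': index 1 in ['a', 'c', 'e', 'd'] -> ['c', 'a', 'e', 'd']
'd': index 3 in ['c', 'a', 'e', 'd'] -> ['d', 'c', 'a', 'e']
'e': index 3 in ['d', 'c', 'a', 'e'] -> ['e', 'd', 'c', 'a']


Output: [0, 3, 2, 2, 1, 0, 1, 1, 3, 3]


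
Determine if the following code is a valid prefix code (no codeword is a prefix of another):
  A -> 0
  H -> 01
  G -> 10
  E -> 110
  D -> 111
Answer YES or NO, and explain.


Checking each pair (does one codeword prefix another?):
  A='0' vs H='01': prefix -- VIOLATION

NO -- this is NOT a valid prefix code. A (0) is a prefix of H (01).


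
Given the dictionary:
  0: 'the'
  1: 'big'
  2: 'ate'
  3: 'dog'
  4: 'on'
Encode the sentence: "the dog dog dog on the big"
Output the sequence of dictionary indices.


Look up each word in the dictionary:
  'the' -> 0
  'dog' -> 3
  'dog' -> 3
  'dog' -> 3
  'on' -> 4
  'the' -> 0
  'big' -> 1

Encoded: [0, 3, 3, 3, 4, 0, 1]


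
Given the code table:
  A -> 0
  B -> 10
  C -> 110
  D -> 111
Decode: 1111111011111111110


Decoding:
111 -> D
111 -> D
10 -> B
111 -> D
111 -> D
111 -> D
10 -> B


Result: DDBDDDB


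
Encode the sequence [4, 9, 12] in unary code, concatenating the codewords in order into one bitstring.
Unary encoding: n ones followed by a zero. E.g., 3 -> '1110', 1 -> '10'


Encode each number as n ones followed by a terminating 0:
  4 -> 11110 (5 bits)
  9 -> 1111111110 (10 bits)
  12 -> 1111111111110 (13 bits)
Total length = 5 + 10 + 13 = 28 bits.

Unary([4, 9, 12]) = 1111011111111101111111111110 (28 bits)


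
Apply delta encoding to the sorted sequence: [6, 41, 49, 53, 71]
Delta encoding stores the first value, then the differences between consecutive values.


First value: 6
Deltas:
  41 - 6 = 35
  49 - 41 = 8
  53 - 49 = 4
  71 - 53 = 18


Delta encoded: [6, 35, 8, 4, 18]


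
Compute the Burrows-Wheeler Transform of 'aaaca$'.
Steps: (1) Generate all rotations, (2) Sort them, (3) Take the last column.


Rotations (sorted):
  0: $aaaca -> last char: a
  1: a$aaac -> last char: c
  2: aaaca$ -> last char: $
  3: aaca$a -> last char: a
  4: aca$aa -> last char: a
  5: ca$aaa -> last char: a


BWT = ac$aaa


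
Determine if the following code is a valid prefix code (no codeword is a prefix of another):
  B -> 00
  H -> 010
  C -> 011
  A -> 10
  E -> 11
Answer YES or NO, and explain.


Checking each pair (does one codeword prefix another?):
  B='00' vs H='010': no prefix
  B='00' vs C='011': no prefix
  B='00' vs A='10': no prefix
  B='00' vs E='11': no prefix
  H='010' vs B='00': no prefix
  H='010' vs C='011': no prefix
  H='010' vs A='10': no prefix
  H='010' vs E='11': no prefix
  C='011' vs B='00': no prefix
  C='011' vs H='010': no prefix
  C='011' vs A='10': no prefix
  C='011' vs E='11': no prefix
  A='10' vs B='00': no prefix
  A='10' vs H='010': no prefix
  A='10' vs C='011': no prefix
  A='10' vs E='11': no prefix
  E='11' vs B='00': no prefix
  E='11' vs H='010': no prefix
  E='11' vs C='011': no prefix
  E='11' vs A='10': no prefix
No violation found over all pairs.

YES -- this is a valid prefix code. No codeword is a prefix of any other codeword.


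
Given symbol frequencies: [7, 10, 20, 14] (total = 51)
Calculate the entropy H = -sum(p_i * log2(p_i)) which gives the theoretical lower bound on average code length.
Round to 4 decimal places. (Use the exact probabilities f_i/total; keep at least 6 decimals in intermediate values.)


Per-symbol terms -p_i * log2(p_i) with p_i = f_i/51:
  p = 7/51 = 0.137255: log2(p) = -2.865070, -p*log2(p) = 0.393245
  p = 10/51 = 0.196078: log2(p) = -2.350497, -p*log2(p) = 0.460882
  p = 20/51 = 0.392157: log2(p) = -1.350497, -p*log2(p) = 0.529607
  p = 14/51 = 0.274510: log2(p) = -1.865070, -p*log2(p) = 0.511980
H = 0.393245 + 0.460882 + 0.529607 + 0.511980 = 1.895714

H = 1.8957 bits/symbol


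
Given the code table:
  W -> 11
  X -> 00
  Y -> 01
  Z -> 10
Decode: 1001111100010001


Decoding:
10 -> Z
01 -> Y
11 -> W
11 -> W
00 -> X
01 -> Y
00 -> X
01 -> Y


Result: ZYWWXYXY


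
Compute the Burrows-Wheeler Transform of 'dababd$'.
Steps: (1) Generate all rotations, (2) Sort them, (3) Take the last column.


Rotations (sorted):
  0: $dababd -> last char: d
  1: ababd$d -> last char: d
  2: abd$dab -> last char: b
  3: babd$da -> last char: a
  4: bd$daba -> last char: a
  5: d$dabab -> last char: b
  6: dababd$ -> last char: $


BWT = ddbaab$


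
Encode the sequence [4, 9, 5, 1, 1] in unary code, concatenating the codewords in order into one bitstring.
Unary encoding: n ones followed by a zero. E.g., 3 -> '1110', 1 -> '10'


Encode each number as n ones followed by a terminating 0:
  4 -> 11110 (5 bits)
  9 -> 1111111110 (10 bits)
  5 -> 111110 (6 bits)
  1 -> 10 (2 bits)
  1 -> 10 (2 bits)
Total length = 5 + 10 + 6 + 2 + 2 = 25 bits.

Unary([4, 9, 5, 1, 1]) = 1111011111111101111101010 (25 bits)


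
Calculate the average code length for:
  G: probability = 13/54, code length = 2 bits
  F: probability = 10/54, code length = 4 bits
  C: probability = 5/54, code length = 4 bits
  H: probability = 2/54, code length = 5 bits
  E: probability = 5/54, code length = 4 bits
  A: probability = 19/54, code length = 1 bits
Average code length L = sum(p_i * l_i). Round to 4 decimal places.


Weighted contributions p_i * l_i:
  G: (13/54) * 2 = 26/54
  F: (10/54) * 4 = 40/54
  C: (5/54) * 4 = 20/54
  H: (2/54) * 5 = 10/54
  E: (5/54) * 4 = 20/54
  A: (19/54) * 1 = 19/54
Sum = (26 + 40 + 20 + 10 + 20 + 19)/54 = 135/54

L = 135/54 = 2.5000 bits/symbol


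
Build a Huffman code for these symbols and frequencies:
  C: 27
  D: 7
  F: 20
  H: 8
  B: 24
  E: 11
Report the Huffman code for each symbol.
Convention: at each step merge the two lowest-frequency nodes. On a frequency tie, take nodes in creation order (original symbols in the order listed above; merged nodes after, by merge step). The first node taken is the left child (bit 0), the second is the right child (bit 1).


Huffman tree construction:
Step 1: Merge D(7) + H(8) = 15
Step 2: Merge E(11) + (D+H)(15) = 26
Step 3: Merge F(20) + B(24) = 44
Step 4: Merge (E+(D+H))(26) + C(27) = 53
Step 5: Merge (F+B)(44) + ((E+(D+H))+C)(53) = 97
Read each symbol's code off the tree from the root (left child = 0, right child = 1).

Codes:
  C: 11 (length 2)
  D: 1010 (length 4)
  F: 00 (length 2)
  H: 1011 (length 4)
  B: 01 (length 2)
  E: 100 (length 3)
Average code length: 235/97 = 2.4227 bits/symbol


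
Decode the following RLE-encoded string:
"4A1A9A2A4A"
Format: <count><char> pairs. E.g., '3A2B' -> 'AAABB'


Expanding each <count><char> pair:
  4A -> 'AAAA'
  1A -> 'A'
  9A -> 'AAAAAAAAA'
  2A -> 'AA'
  4A -> 'AAAA'

Decoded = AAAAAAAAAAAAAAAAAAAA


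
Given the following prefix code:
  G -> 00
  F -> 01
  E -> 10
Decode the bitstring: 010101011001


Decoding step by step:
Bits 01 -> F
Bits 01 -> F
Bits 01 -> F
Bits 01 -> F
Bits 10 -> E
Bits 01 -> F


Decoded message: FFFFEF


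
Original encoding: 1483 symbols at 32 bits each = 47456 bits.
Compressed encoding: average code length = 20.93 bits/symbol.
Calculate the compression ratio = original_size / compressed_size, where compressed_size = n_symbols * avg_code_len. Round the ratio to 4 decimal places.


original_size = n_symbols * orig_bits = 1483 * 32 = 47456 bits
compressed_size = n_symbols * avg_code_len = 1483 * 20.93 = 31039.19 bits
ratio = original_size / compressed_size = 47456 / 31039.19 = 1.5289

Compression ratio = 1.5289


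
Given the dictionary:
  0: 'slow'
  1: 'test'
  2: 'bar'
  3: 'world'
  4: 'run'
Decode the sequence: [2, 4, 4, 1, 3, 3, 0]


Look up each index in the dictionary:
  2 -> 'bar'
  4 -> 'run'
  4 -> 'run'
  1 -> 'test'
  3 -> 'world'
  3 -> 'world'
  0 -> 'slow'

Decoded: "bar run run test world world slow"


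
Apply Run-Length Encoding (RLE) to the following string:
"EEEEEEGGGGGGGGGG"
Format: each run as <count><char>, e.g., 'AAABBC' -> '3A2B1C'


Scanning runs left to right:
  i=0: run of 'E' x 6 -> '6E'
  i=6: run of 'G' x 10 -> '10G'

RLE = 6E10G


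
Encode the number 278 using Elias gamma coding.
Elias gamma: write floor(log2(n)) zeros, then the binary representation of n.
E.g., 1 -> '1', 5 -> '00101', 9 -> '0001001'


num_bits = floor(log2(278)) + 1 = 9
leading_zeros = num_bits - 1 = 8
binary(278) = 100010110

Elias gamma(278) = '00000000' + '100010110' = 00000000100010110 (17 bits)


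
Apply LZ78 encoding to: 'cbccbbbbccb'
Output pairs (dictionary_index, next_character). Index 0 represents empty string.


LZ78 encoding steps:
Dictionary: {0: ''}
Step 1: w='' (idx 0), next='c' -> output (0, 'c'), add 'c' as idx 1
Step 2: w='' (idx 0), next='b' -> output (0, 'b'), add 'b' as idx 2
Step 3: w='c' (idx 1), next='c' -> output (1, 'c'), add 'cc' as idx 3
Step 4: w='b' (idx 2), next='b' -> output (2, 'b'), add 'bb' as idx 4
Step 5: w='bb' (idx 4), next='c' -> output (4, 'c'), add 'bbc' as idx 5
Step 6: w='c' (idx 1), next='b' -> output (1, 'b'), add 'cb' as idx 6


Encoded: [(0, 'c'), (0, 'b'), (1, 'c'), (2, 'b'), (4, 'c'), (1, 'b')]


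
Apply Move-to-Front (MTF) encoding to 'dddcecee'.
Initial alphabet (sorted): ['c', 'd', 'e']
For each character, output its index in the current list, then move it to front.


MTF encoding:
'd': index 1 in ['c', 'd', 'e'] -> ['d', 'c', 'e']
'd': index 0 in ['d', 'c', 'e'] -> ['d', 'c', 'e']
'd': index 0 in ['d', 'c', 'e'] -> ['d', 'c', 'e']
'c': index 1 in ['d', 'c', 'e'] -> ['c', 'd', 'e']
'e': index 2 in ['c', 'd', 'e'] -> ['e', 'c', 'd']
'c': index 1 in ['e', 'c', 'd'] -> ['c', 'e', 'd']
'e': index 1 in ['c', 'e', 'd'] -> ['e', 'c', 'd']
'e': index 0 in ['e', 'c', 'd'] -> ['e', 'c', 'd']


Output: [1, 0, 0, 1, 2, 1, 1, 0]


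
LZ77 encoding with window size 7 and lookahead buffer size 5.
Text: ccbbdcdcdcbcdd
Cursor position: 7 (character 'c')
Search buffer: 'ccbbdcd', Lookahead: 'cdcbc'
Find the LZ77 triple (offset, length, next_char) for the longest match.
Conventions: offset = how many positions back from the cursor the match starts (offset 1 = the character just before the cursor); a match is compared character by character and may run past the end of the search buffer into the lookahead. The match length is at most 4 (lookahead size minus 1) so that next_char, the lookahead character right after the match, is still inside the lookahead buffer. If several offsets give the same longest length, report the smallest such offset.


Try each offset into the search buffer:
  offset=1 (pos 6, char 'd'): match length 0
  offset=2 (pos 5, char 'c'): match length 3
  offset=3 (pos 4, char 'd'): match length 0
  offset=4 (pos 3, char 'b'): match length 0
  offset=5 (pos 2, char 'b'): match length 0
  offset=6 (pos 1, char 'c'): match length 1
  offset=7 (pos 0, char 'c'): match length 1
Longest match has length 3 at offset 2.
next_char = character at position 7 + 3 = 10 -> 'b'

Best match: offset=2, length=3 (matching 'cdc' starting at position 5)
LZ77 triple: (2, 3, 'b')


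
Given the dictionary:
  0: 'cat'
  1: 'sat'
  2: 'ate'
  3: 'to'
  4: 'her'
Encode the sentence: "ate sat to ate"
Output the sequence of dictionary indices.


Look up each word in the dictionary:
  'ate' -> 2
  'sat' -> 1
  'to' -> 3
  'ate' -> 2

Encoded: [2, 1, 3, 2]


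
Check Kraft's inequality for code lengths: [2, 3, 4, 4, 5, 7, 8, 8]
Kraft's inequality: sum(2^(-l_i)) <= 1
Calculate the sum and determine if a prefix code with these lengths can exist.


Sum = 2^(-2) + 2^(-3) + 2^(-4) + 2^(-4) + 2^(-5) + 2^(-7) + 2^(-8) + 2^(-8)
    = 0.25 + 0.125 + 0.0625 + 0.0625 + 0.03125 + 0.0078125 + 0.00390625 + 0.00390625
    = 140/256 = 0.546875
Since 0.546875 <= 1, Kraft's inequality IS satisfied.
A prefix code with these lengths CAN exist.

Kraft sum = 0.546875. Satisfied.


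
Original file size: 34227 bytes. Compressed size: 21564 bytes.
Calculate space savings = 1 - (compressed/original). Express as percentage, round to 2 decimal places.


ratio = compressed/original = 21564/34227 = 0.630029
savings = 1 - ratio = 1 - 0.630029 = 0.369971
as a percentage: 0.369971 * 100 = 37.0%

Space savings = 1 - 21564/34227 = 37.0%


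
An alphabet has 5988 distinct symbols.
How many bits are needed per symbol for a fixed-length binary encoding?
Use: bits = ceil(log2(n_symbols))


log2(5988) = 12.5479
Bracket: 2^12 = 4096 < 5988 <= 2^13 = 8192
So ceil(log2(5988)) = 13

bits = ceil(log2(5988)) = ceil(12.5479) = 13 bits


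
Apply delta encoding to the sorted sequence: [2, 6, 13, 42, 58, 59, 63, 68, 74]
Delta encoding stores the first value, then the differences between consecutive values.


First value: 2
Deltas:
  6 - 2 = 4
  13 - 6 = 7
  42 - 13 = 29
  58 - 42 = 16
  59 - 58 = 1
  63 - 59 = 4
  68 - 63 = 5
  74 - 68 = 6


Delta encoded: [2, 4, 7, 29, 16, 1, 4, 5, 6]


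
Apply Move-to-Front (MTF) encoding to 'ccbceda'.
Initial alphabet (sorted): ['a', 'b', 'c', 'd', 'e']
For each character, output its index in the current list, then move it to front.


MTF encoding:
'c': index 2 in ['a', 'b', 'c', 'd', 'e'] -> ['c', 'a', 'b', 'd', 'e']
'c': index 0 in ['c', 'a', 'b', 'd', 'e'] -> ['c', 'a', 'b', 'd', 'e']
'b': index 2 in ['c', 'a', 'b', 'd', 'e'] -> ['b', 'c', 'a', 'd', 'e']
'c': index 1 in ['b', 'c', 'a', 'd', 'e'] -> ['c', 'b', 'a', 'd', 'e']
'e': index 4 in ['c', 'b', 'a', 'd', 'e'] -> ['e', 'c', 'b', 'a', 'd']
'd': index 4 in ['e', 'c', 'b', 'a', 'd'] -> ['d', 'e', 'c', 'b', 'a']
'a': index 4 in ['d', 'e', 'c', 'b', 'a'] -> ['a', 'd', 'e', 'c', 'b']


Output: [2, 0, 2, 1, 4, 4, 4]


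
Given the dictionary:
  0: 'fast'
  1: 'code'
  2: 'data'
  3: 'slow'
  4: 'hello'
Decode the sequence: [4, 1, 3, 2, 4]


Look up each index in the dictionary:
  4 -> 'hello'
  1 -> 'code'
  3 -> 'slow'
  2 -> 'data'
  4 -> 'hello'

Decoded: "hello code slow data hello"


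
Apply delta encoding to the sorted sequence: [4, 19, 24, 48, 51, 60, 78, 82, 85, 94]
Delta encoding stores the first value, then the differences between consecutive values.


First value: 4
Deltas:
  19 - 4 = 15
  24 - 19 = 5
  48 - 24 = 24
  51 - 48 = 3
  60 - 51 = 9
  78 - 60 = 18
  82 - 78 = 4
  85 - 82 = 3
  94 - 85 = 9


Delta encoded: [4, 15, 5, 24, 3, 9, 18, 4, 3, 9]


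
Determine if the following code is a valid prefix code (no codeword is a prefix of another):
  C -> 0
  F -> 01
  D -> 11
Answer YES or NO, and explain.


Checking each pair (does one codeword prefix another?):
  C='0' vs F='01': prefix -- VIOLATION

NO -- this is NOT a valid prefix code. C (0) is a prefix of F (01).


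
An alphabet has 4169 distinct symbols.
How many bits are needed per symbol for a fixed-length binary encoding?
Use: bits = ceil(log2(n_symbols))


log2(4169) = 12.0255
Bracket: 2^12 = 4096 < 4169 <= 2^13 = 8192
So ceil(log2(4169)) = 13

bits = ceil(log2(4169)) = ceil(12.0255) = 13 bits


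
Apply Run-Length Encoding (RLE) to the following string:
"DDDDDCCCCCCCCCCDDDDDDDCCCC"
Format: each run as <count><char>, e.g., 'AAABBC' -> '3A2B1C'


Scanning runs left to right:
  i=0: run of 'D' x 5 -> '5D'
  i=5: run of 'C' x 10 -> '10C'
  i=15: run of 'D' x 7 -> '7D'
  i=22: run of 'C' x 4 -> '4C'

RLE = 5D10C7D4C


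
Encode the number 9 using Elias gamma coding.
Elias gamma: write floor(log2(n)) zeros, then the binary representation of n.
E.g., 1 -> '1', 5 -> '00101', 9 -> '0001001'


num_bits = floor(log2(9)) + 1 = 4
leading_zeros = num_bits - 1 = 3
binary(9) = 1001

Elias gamma(9) = '000' + '1001' = 0001001 (7 bits)


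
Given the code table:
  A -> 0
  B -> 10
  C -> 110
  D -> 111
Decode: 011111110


Decoding:
0 -> A
111 -> D
111 -> D
10 -> B


Result: ADDB


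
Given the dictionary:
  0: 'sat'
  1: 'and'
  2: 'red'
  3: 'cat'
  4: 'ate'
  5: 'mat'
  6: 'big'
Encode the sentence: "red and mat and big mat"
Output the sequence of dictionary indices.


Look up each word in the dictionary:
  'red' -> 2
  'and' -> 1
  'mat' -> 5
  'and' -> 1
  'big' -> 6
  'mat' -> 5

Encoded: [2, 1, 5, 1, 6, 5]


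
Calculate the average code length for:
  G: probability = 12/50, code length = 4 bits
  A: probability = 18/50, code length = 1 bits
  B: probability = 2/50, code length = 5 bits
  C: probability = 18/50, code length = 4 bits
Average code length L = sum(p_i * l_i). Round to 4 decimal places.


Weighted contributions p_i * l_i:
  G: (12/50) * 4 = 48/50
  A: (18/50) * 1 = 18/50
  B: (2/50) * 5 = 10/50
  C: (18/50) * 4 = 72/50
Sum = (48 + 18 + 10 + 72)/50 = 148/50

L = 148/50 = 2.9600 bits/symbol


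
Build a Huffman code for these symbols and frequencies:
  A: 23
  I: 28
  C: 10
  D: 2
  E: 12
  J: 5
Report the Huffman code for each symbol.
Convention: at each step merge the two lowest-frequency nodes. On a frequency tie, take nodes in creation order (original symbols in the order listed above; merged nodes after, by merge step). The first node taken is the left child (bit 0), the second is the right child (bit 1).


Huffman tree construction:
Step 1: Merge D(2) + J(5) = 7
Step 2: Merge (D+J)(7) + C(10) = 17
Step 3: Merge E(12) + ((D+J)+C)(17) = 29
Step 4: Merge A(23) + I(28) = 51
Step 5: Merge (E+((D+J)+C))(29) + (A+I)(51) = 80
Read each symbol's code off the tree from the root (left child = 0, right child = 1).

Codes:
  A: 10 (length 2)
  I: 11 (length 2)
  C: 011 (length 3)
  D: 0100 (length 4)
  E: 00 (length 2)
  J: 0101 (length 4)
Average code length: 184/80 = 2.3000 bits/symbol


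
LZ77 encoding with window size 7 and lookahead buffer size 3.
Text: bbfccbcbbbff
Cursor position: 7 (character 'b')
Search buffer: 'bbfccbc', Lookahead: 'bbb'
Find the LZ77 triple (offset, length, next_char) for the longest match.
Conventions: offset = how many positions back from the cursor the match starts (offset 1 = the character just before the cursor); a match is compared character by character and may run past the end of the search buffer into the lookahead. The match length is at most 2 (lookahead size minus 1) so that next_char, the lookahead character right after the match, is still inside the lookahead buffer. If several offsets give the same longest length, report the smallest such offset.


Try each offset into the search buffer:
  offset=1 (pos 6, char 'c'): match length 0
  offset=2 (pos 5, char 'b'): match length 1
  offset=3 (pos 4, char 'c'): match length 0
  offset=4 (pos 3, char 'c'): match length 0
  offset=5 (pos 2, char 'f'): match length 0
  offset=6 (pos 1, char 'b'): match length 1
  offset=7 (pos 0, char 'b'): match length 2
Longest match has length 2 at offset 7.
next_char = character at position 7 + 2 = 9 -> 'b'

Best match: offset=7, length=2 (matching 'bb' starting at position 0)
LZ77 triple: (7, 2, 'b')


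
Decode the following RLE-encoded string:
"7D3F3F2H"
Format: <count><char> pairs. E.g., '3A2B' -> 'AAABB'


Expanding each <count><char> pair:
  7D -> 'DDDDDDD'
  3F -> 'FFF'
  3F -> 'FFF'
  2H -> 'HH'

Decoded = DDDDDDDFFFFFFHH


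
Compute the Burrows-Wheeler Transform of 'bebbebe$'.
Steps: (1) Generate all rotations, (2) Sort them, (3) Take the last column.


Rotations (sorted):
  0: $bebbebe -> last char: e
  1: bbebe$be -> last char: e
  2: be$bebbe -> last char: e
  3: bebbebe$ -> last char: $
  4: bebe$beb -> last char: b
  5: e$bebbeb -> last char: b
  6: ebbebe$b -> last char: b
  7: ebe$bebb -> last char: b


BWT = eee$bbbb


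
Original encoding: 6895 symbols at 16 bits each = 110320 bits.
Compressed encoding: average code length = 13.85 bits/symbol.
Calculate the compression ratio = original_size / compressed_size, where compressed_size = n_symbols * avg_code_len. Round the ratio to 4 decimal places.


original_size = n_symbols * orig_bits = 6895 * 16 = 110320 bits
compressed_size = n_symbols * avg_code_len = 6895 * 13.85 = 95495.75 bits
ratio = original_size / compressed_size = 110320 / 95495.75 = 1.1552

Compression ratio = 1.1552


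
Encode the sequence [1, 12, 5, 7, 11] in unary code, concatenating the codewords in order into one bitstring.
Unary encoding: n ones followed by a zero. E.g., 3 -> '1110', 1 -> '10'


Encode each number as n ones followed by a terminating 0:
  1 -> 10 (2 bits)
  12 -> 1111111111110 (13 bits)
  5 -> 111110 (6 bits)
  7 -> 11111110 (8 bits)
  11 -> 111111111110 (12 bits)
Total length = 2 + 13 + 6 + 8 + 12 = 41 bits.

Unary([1, 12, 5, 7, 11]) = 10111111111111011111011111110111111111110 (41 bits)


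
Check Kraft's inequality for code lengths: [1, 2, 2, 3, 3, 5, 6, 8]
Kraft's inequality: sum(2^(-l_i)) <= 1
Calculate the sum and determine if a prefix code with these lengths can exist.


Sum = 2^(-1) + 2^(-2) + 2^(-2) + 2^(-3) + 2^(-3) + 2^(-5) + 2^(-6) + 2^(-8)
    = 0.5 + 0.25 + 0.25 + 0.125 + 0.125 + 0.03125 + 0.015625 + 0.00390625
    = 333/256 = 1.30078125
Since 1.30078125 > 1, Kraft's inequality is NOT satisfied.
A prefix code with these lengths CANNOT exist.

Kraft sum = 1.30078125. Not satisfied.


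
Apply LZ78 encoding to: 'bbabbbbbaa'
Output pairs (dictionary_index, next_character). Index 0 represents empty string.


LZ78 encoding steps:
Dictionary: {0: ''}
Step 1: w='' (idx 0), next='b' -> output (0, 'b'), add 'b' as idx 1
Step 2: w='b' (idx 1), next='a' -> output (1, 'a'), add 'ba' as idx 2
Step 3: w='b' (idx 1), next='b' -> output (1, 'b'), add 'bb' as idx 3
Step 4: w='bb' (idx 3), next='b' -> output (3, 'b'), add 'bbb' as idx 4
Step 5: w='' (idx 0), next='a' -> output (0, 'a'), add 'a' as idx 5
Step 6: w='a' (idx 5), end of input -> output (5, '')


Encoded: [(0, 'b'), (1, 'a'), (1, 'b'), (3, 'b'), (0, 'a'), (5, '')]


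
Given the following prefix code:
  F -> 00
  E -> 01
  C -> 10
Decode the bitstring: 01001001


Decoding step by step:
Bits 01 -> E
Bits 00 -> F
Bits 10 -> C
Bits 01 -> E


Decoded message: EFCE


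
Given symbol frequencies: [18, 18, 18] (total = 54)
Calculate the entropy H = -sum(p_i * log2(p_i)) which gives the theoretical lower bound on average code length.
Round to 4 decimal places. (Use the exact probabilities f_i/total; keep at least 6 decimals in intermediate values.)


Per-symbol terms -p_i * log2(p_i) with p_i = f_i/54:
  p = 18/54 = 0.333333: log2(p) = -1.584963, -p*log2(p) = 0.528321
  p = 18/54 = 0.333333: log2(p) = -1.584963, -p*log2(p) = 0.528321
  p = 18/54 = 0.333333: log2(p) = -1.584963, -p*log2(p) = 0.528321
H = 0.528321 + 0.528321 + 0.528321 = 1.584963

H = 1.585 bits/symbol


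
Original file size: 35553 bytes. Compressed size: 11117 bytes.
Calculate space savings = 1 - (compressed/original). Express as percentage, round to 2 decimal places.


ratio = compressed/original = 11117/35553 = 0.312688
savings = 1 - ratio = 1 - 0.312688 = 0.687312
as a percentage: 0.687312 * 100 = 68.73%

Space savings = 1 - 11117/35553 = 68.73%


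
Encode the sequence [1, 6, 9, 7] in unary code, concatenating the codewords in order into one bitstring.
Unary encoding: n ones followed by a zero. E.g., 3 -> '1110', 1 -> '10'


Encode each number as n ones followed by a terminating 0:
  1 -> 10 (2 bits)
  6 -> 1111110 (7 bits)
  9 -> 1111111110 (10 bits)
  7 -> 11111110 (8 bits)
Total length = 2 + 7 + 10 + 8 = 27 bits.

Unary([1, 6, 9, 7]) = 101111110111111111011111110 (27 bits)


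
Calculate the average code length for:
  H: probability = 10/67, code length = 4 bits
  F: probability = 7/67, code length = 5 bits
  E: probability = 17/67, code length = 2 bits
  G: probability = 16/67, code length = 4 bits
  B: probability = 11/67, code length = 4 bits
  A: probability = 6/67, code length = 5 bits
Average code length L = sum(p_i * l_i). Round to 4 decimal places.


Weighted contributions p_i * l_i:
  H: (10/67) * 4 = 40/67
  F: (7/67) * 5 = 35/67
  E: (17/67) * 2 = 34/67
  G: (16/67) * 4 = 64/67
  B: (11/67) * 4 = 44/67
  A: (6/67) * 5 = 30/67
Sum = (40 + 35 + 34 + 64 + 44 + 30)/67 = 247/67

L = 247/67 = 3.6866 bits/symbol
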